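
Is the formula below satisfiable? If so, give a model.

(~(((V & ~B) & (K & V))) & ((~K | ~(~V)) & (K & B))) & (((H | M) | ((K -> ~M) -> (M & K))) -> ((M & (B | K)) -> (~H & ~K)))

V = True; K = True; B = True; M = False; H = True

  ~(((V & ~B) & (K & V))) & ((~K | ~(~V)) & (K & B)) = True
    ~(((V & ~B) & (K & V))) = True
      (V & ~B) & (K & V) = False
        V & ~B = False
          ~B = False
        K & V = True
    (~K | ~(~V)) & (K & B) = True
      ~K | ~(~V) = True
        ~K = False
        ~(~V) = True
          ~V = False
      K & B = True
  ((H | M) | ((K -> ~M) -> (M & K))) -> ((M & (B | K)) -> (~H & ~K)) = True
    (H | M) | ((K -> ~M) -> (M & K)) = True
      H | M = True
      (K -> ~M) -> (M & K) = False
        K -> ~M = True
          ~M = True
        M & K = False
    (M & (B | K)) -> (~H & ~K) = True
      M & (B | K) = False
        B | K = True
      ~H & ~K = False
        ~H = False
        ~K = False
Both conjuncts True, so the formula holds.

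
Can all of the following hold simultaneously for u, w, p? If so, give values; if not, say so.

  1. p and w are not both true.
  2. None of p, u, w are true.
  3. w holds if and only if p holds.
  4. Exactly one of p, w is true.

Unsatisfiable — no assignment works.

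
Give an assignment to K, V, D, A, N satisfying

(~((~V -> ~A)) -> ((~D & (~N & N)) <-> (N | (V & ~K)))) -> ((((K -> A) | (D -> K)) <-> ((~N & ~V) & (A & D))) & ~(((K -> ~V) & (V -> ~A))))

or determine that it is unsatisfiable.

K = True, V = False, D = False, A = True, N = True

  (~((~V -> ~A)) -> ((~D & (~N & N)) <-> (N | (V & ~K)))) -> ((((K -> A) | (D -> K)) <-> ((~N & ~V) & (A & D))) & ~(((K -> ~V) & (V -> ~A)))) = True
    ~((~V -> ~A)) -> ((~D & (~N & N)) <-> (N | (V & ~K))) = False
      ~((~V -> ~A)) = True
        ~V -> ~A = False
          ~V = True
          ~A = False
      (~D & (~N & N)) <-> (N | (V & ~K)) = False
        ~D & (~N & N) = False
          ~D = True
          ~N & N = False
            ~N = False
        N | (V & ~K) = True
          V & ~K = False
            ~K = False
    (((K -> A) | (D -> K)) <-> ((~N & ~V) & (A & D))) & ~(((K -> ~V) & (V -> ~A))) = False
      ((K -> A) | (D -> K)) <-> ((~N & ~V) & (A & D)) = False
        (K -> A) | (D -> K) = True
          K -> A = True
          D -> K = True
        (~N & ~V) & (A & D) = False
          ~N & ~V = False
            ~N = False
            ~V = True
          A & D = False
      ~(((K -> ~V) & (V -> ~A))) = False
        (K -> ~V) & (V -> ~A) = True
          K -> ~V = True
            ~V = True
          V -> ~A = True
            ~A = False
The formula evaluates to True.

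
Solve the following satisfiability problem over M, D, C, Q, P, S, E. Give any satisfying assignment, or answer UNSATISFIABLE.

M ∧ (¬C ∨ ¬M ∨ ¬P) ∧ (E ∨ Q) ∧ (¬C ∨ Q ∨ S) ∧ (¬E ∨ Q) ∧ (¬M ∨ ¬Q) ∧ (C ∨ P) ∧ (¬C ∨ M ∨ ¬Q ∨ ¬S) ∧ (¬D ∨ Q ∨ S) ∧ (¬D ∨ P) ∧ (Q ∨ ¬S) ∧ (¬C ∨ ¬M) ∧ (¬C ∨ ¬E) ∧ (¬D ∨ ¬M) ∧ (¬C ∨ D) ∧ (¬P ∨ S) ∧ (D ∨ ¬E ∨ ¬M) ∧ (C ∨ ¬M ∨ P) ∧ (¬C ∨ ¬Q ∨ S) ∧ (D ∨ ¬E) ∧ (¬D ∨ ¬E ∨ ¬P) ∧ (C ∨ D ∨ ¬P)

Case M = True:
  (¬M ∨ ¬Q) forces Q = False.
  (E ∨ Q) forces E = True.
  Clause (¬E ∨ Q) is falsified — contradiction.
Case M = False:
  Clause (M) is falsified — contradiction.
Both cases fail, so the formula is unsatisfiable.

Unsatisfiable — no assignment works.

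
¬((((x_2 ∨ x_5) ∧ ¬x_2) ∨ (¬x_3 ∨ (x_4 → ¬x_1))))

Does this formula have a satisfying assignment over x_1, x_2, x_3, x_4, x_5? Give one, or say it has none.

x_1=T, x_2=T, x_3=T, x_4=T, x_5=F

  ¬((((x_2 ∨ x_5) ∧ ¬x_2) ∨ (¬x_3 ∨ (x_4 → ¬x_1)))) = True
    ((x_2 ∨ x_5) ∧ ¬x_2) ∨ (¬x_3 ∨ (x_4 → ¬x_1)) = False
      (x_2 ∨ x_5) ∧ ¬x_2 = False
        x_2 ∨ x_5 = True
        ¬x_2 = False
      ¬x_3 ∨ (x_4 → ¬x_1) = False
        ¬x_3 = False
        x_4 → ¬x_1 = False
          ¬x_1 = False
The formula evaluates to True.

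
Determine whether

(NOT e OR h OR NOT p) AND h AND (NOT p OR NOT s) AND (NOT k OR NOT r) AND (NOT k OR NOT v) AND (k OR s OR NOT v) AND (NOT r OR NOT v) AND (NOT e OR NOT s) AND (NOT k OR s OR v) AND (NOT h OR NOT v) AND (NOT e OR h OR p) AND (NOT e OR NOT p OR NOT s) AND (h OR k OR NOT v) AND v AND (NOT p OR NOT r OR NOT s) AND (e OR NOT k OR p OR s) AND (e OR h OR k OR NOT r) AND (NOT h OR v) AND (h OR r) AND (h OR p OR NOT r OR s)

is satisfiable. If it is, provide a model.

No satisfying assignment exists.

Case v = True:
  (h) forces h = True.
  Clause (NOT h OR NOT v) is falsified — contradiction.
Case v = False:
  Clause (v) is falsified — contradiction.
Both cases fail, so the formula is unsatisfiable.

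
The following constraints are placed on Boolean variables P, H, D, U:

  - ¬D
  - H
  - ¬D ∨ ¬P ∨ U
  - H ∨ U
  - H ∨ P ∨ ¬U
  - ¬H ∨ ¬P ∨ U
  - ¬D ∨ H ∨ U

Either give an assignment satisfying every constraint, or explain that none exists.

P: False; H: True; D: False; U: True

Unit clause (¬D) forces D = False.
Unit clause (H) forces H = True.
Set P = False.
Set U = True.
All clauses satisfied.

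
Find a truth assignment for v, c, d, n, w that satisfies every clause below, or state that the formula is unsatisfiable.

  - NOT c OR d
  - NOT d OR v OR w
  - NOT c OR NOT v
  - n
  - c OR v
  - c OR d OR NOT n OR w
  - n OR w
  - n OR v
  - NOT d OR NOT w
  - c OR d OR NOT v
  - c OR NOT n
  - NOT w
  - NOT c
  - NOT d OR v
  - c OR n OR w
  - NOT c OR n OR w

UNSATISFIABLE

Case c = True:
  Clause (NOT c) is falsified — contradiction.
Case c = False:
  (n) forces n = True.
  Clause (c OR NOT n) is falsified — contradiction.
Both cases fail, so the formula is unsatisfiable.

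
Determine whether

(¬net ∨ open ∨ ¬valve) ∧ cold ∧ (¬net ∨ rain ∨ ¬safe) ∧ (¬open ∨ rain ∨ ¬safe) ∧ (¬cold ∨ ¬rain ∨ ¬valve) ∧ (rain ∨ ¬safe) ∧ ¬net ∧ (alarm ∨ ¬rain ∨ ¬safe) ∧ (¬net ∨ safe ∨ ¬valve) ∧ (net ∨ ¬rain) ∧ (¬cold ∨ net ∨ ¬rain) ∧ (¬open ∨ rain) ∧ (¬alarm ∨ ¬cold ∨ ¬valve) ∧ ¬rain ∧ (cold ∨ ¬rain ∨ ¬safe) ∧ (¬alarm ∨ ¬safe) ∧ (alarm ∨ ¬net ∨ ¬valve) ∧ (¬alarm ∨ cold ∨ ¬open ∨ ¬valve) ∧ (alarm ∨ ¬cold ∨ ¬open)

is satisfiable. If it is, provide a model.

Unit clause (cold) forces cold = True.
Unit clause (¬net) forces net = False.
In (net ∨ ¬rain) only ¬rain is left, so rain = False.
In (¬open ∨ rain) only ¬open is left, so open = False.
In (rain ∨ ¬safe) only ¬safe is left, so safe = False.
Set valve = False.
Set alarm = False.
All clauses satisfied.

net = False; open = False; cold = True; rain = False; valve = False; alarm = False; safe = False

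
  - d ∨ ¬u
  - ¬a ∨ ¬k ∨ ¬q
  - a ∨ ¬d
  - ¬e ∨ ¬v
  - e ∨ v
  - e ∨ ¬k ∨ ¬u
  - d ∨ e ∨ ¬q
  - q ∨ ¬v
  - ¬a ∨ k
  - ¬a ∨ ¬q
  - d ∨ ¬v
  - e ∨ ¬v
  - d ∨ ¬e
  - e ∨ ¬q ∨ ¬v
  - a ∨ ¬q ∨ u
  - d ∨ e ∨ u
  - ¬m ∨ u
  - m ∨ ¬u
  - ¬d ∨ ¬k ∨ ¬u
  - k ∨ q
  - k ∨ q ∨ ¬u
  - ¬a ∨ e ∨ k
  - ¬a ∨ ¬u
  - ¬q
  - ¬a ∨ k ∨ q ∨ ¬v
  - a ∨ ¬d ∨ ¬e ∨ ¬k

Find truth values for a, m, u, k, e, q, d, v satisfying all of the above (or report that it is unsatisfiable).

a: True, m: False, u: False, k: True, e: True, q: False, d: True, v: False

Unit clause (¬q) forces q = False.
In (q ∨ ¬v) only ¬v is left, so v = False.
In (k ∨ q) only k is left, so k = True.
In (e ∨ v) only e is left, so e = True.
In (d ∨ ¬e) only d is left, so d = True.
In (¬d ∨ ¬k ∨ ¬u) only ¬u is left, so u = False.
In (a ∨ ¬d ∨ ¬e ∨ ¬k) only a is left, so a = True.
In (¬m ∨ u) only ¬m is left, so m = False.
All clauses satisfied.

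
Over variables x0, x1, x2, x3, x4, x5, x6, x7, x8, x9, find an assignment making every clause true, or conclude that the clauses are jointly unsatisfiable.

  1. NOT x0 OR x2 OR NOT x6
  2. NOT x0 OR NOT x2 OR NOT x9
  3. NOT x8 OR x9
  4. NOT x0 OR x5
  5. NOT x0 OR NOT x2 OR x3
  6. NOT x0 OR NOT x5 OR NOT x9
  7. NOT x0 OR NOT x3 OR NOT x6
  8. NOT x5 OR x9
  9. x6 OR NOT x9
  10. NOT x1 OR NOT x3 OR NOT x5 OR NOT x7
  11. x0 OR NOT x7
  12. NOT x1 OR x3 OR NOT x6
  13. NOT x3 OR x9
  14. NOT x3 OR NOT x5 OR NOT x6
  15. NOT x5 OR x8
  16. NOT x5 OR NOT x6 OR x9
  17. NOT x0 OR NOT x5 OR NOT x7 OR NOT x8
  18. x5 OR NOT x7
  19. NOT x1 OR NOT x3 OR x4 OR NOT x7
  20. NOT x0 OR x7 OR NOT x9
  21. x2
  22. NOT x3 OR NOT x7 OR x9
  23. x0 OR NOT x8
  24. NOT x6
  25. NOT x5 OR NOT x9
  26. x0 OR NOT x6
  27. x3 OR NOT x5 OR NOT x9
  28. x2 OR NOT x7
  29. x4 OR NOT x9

x0: False, x1: False, x2: True, x3: False, x4: False, x5: False, x6: False, x7: False, x8: False, x9: False

Unit clause (x2) forces x2 = True.
Unit clause (NOT x6) forces x6 = False.
In (x6 OR NOT x9) only NOT x9 is left, so x9 = False.
In (NOT x3 OR x9) only NOT x3 is left, so x3 = False.
In (NOT x8 OR x9) only NOT x8 is left, so x8 = False.
In (NOT x0 OR NOT x2 OR x3) only NOT x0 is left, so x0 = False.
In (NOT x5 OR x9) only NOT x5 is left, so x5 = False.
In (x0 OR NOT x7) only NOT x7 is left, so x7 = False.
Set x1 = False.
Set x4 = False.
All clauses satisfied.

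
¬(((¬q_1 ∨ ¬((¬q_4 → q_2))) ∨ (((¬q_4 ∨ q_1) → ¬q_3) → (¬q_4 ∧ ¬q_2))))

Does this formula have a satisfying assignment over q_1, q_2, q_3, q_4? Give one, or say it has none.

q_1: True, q_2: True, q_3: False, q_4: True

  ¬(((¬q_1 ∨ ¬((¬q_4 → q_2))) ∨ (((¬q_4 ∨ q_1) → ¬q_3) → (¬q_4 ∧ ¬q_2)))) = True
    (¬q_1 ∨ ¬((¬q_4 → q_2))) ∨ (((¬q_4 ∨ q_1) → ¬q_3) → (¬q_4 ∧ ¬q_2)) = False
      ¬q_1 ∨ ¬((¬q_4 → q_2)) = False
        ¬q_1 = False
        ¬((¬q_4 → q_2)) = False
          ¬q_4 → q_2 = True
            ¬q_4 = False
      ((¬q_4 ∨ q_1) → ¬q_3) → (¬q_4 ∧ ¬q_2) = False
        (¬q_4 ∨ q_1) → ¬q_3 = True
          ¬q_4 ∨ q_1 = True
            ¬q_4 = False
          ¬q_3 = True
        ¬q_4 ∧ ¬q_2 = False
          ¬q_4 = False
          ¬q_2 = False
The formula evaluates to True.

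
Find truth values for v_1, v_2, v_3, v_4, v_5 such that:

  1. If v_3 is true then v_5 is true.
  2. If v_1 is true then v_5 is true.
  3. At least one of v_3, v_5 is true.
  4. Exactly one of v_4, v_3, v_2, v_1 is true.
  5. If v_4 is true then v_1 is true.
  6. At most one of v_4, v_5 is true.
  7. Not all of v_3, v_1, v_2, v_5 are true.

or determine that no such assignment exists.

v_1=F, v_2=T, v_3=F, v_4=F, v_5=T

  (1) v_3=F ⇒ v_5: vacuous ✓
  (2) v_1=F ⇒ v_5: vacuous ✓
  (3) {v_3, v_5}: 1 true — at least one ✓
  (4) {v_4, v_3, v_2, v_1}: 1 true — exactly one ✓
  (5) v_4=F ⇒ v_1: vacuous ✓
  (6) {v_4, v_5}: 1 true — at most one ✓
  (7) {v_3, v_1, v_2, v_5}: 2/4 true — not all ✓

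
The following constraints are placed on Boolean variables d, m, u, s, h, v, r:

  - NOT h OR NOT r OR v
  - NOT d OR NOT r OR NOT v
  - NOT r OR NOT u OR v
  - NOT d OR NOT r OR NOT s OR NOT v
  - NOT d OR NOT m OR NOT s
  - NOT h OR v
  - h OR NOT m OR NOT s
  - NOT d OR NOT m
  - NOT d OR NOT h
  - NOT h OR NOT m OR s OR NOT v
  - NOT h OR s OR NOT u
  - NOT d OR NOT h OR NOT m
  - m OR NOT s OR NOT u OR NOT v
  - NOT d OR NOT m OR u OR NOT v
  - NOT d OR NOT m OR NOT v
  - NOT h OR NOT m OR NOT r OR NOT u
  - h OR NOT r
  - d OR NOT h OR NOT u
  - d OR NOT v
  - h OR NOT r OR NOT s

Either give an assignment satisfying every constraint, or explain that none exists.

Set d = True.
  then (NOT d OR NOT m) forces m = False.
  then (NOT d OR NOT h) forces h = False.
  then (h OR NOT r) forces r = False.
Set u = False.
Set s = False.
Set v = True.
All clauses satisfied.

d: True; m: False; u: False; s: False; h: False; v: True; r: False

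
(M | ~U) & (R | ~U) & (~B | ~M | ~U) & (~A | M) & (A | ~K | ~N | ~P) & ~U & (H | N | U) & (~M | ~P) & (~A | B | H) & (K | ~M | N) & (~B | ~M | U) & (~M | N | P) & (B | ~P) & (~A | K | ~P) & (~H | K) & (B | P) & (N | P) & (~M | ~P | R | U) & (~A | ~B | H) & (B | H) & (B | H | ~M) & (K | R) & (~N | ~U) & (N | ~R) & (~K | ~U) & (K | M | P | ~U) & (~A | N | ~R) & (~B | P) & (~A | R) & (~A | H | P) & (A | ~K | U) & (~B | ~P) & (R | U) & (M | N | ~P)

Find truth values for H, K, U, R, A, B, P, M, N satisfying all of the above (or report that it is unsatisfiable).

Case B = True:
  (~U) forces U = False.
  (~B | ~M | U) forces M = False.
  (~A | M) forces A = False.
  (~B | P) forces P = True.
  Clause (~B | ~P) is falsified — contradiction.
Case B = False:
  (~U) forces U = False.
  (B | ~P) forces P = False.
  Clause (B | P) is falsified — contradiction.
Both cases fail, so the formula is unsatisfiable.

No satisfying assignment exists.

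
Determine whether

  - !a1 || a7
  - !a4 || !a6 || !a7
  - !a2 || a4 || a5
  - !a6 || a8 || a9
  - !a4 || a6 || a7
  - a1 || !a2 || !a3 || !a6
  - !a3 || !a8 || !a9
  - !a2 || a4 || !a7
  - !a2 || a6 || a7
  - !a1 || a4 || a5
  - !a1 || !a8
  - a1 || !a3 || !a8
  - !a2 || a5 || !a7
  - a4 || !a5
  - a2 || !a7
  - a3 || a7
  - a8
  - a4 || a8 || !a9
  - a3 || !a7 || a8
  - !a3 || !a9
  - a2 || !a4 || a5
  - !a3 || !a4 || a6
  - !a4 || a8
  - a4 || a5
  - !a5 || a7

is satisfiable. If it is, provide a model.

a1: False; a2: True; a3: False; a4: True; a5: True; a6: False; a7: True; a8: True; a9: True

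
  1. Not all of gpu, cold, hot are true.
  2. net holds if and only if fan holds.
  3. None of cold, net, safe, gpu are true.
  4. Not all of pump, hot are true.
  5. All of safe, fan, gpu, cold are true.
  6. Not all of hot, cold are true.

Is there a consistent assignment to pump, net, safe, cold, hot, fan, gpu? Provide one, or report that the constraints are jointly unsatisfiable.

Case safe = True:
  Constraint (3) is violated (safe=T) — contradiction.
Case safe = False:
  Constraint (5) is violated (safe=F) — contradiction.
Both cases fail — unsatisfiable.

Unsatisfiable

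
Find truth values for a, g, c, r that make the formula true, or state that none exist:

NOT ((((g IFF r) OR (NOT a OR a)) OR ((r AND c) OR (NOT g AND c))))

Unsatisfiable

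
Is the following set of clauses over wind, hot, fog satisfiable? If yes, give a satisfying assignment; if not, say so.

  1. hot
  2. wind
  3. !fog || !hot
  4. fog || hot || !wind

wind = True, hot = True, fog = False

Unit clause (hot) forces hot = True.
Unit clause (wind) forces wind = True.
In (!fog || !hot) only !fog is left, so fog = False.
Check each clause:
  (hot): hot holds.
  (wind): wind holds.
  (!fog || !hot): !fog holds.
  (fog || hot || !wind): hot holds.
All clauses satisfied.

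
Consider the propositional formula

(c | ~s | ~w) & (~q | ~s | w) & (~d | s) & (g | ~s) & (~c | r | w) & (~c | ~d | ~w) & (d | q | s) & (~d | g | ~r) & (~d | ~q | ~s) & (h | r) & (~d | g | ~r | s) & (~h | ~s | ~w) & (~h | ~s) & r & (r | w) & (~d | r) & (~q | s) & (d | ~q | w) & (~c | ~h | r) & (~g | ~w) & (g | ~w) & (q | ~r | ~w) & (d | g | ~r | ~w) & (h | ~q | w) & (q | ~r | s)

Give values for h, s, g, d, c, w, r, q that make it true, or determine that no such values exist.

Unit clause (r) forces r = True.
Try h = True:
  (~h | ~s) forces s = False.
  (~d | s) forces d = False.
  (d | q | s) forces q = True.
  clause (~q | s) is falsified — backtrack.
So h = False.
Try s = False:
  (~d | s) forces d = False.
  (d | q | s) forces q = True.
  clause (~q | s) is falsified — backtrack.
So s = True.
  then (g | ~s) forces g = True.
  then (~g | ~w) forces w = False.
  then (h | ~q | w) forces q = False.
Set d = False.
Set c = False.
All clauses satisfied.

h = False; s = True; g = True; d = False; c = False; w = False; r = True; q = False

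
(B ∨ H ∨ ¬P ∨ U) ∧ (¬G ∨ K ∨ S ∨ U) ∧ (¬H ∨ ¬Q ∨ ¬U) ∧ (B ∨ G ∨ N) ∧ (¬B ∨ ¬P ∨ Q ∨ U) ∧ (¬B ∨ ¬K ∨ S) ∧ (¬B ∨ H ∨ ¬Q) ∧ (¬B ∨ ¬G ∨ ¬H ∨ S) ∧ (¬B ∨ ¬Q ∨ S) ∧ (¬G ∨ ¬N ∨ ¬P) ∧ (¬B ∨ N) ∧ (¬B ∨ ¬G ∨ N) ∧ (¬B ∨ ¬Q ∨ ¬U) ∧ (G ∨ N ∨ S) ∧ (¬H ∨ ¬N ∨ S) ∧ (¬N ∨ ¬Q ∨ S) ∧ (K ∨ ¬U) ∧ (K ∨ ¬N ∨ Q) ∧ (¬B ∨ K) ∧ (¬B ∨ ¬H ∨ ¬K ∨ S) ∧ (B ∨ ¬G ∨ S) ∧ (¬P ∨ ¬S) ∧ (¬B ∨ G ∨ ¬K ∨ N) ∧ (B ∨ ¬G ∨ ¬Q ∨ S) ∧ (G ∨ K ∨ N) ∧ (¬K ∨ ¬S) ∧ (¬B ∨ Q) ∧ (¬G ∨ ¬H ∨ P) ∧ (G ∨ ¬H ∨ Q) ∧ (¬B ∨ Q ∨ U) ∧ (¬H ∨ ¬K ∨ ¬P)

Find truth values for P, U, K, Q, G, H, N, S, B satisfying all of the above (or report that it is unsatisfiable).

P = False, U = False, K = True, Q = False, G = False, H = False, N = True, S = False, B = False

Set P = False.
Set U = False.
Set K = True.
  then (¬K ∨ ¬S) forces S = False.
  then (¬B ∨ ¬K ∨ S) forces B = False.
  then (B ∨ ¬G ∨ S) forces G = False.
  then (B ∨ G ∨ N) forces N = True.
  then (¬H ∨ ¬N ∨ S) forces H = False.
  then (¬N ∨ ¬Q ∨ S) forces Q = False.
All clauses satisfied.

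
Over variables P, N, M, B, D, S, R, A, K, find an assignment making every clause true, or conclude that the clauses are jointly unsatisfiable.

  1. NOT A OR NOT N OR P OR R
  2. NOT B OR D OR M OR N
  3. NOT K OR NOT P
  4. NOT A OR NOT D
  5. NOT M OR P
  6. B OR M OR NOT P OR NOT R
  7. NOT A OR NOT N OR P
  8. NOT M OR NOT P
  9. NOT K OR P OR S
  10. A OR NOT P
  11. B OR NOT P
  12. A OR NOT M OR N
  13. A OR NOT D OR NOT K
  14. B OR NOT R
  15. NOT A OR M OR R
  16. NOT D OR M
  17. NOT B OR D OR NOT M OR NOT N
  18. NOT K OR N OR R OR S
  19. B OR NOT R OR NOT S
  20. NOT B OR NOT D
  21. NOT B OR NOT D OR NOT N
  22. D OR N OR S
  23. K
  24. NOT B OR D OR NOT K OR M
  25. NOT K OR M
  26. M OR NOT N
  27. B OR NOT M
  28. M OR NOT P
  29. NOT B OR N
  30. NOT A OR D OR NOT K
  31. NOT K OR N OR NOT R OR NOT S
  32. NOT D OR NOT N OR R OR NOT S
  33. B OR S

The formula is unsatisfiable.

Case K = True:
  (NOT K OR NOT P) forces P = False.
  (NOT M OR P) forces M = False.
  Clause (NOT K OR M) is falsified — contradiction.
Case K = False:
  Clause (K) is falsified — contradiction.
Both cases fail, so the formula is unsatisfiable.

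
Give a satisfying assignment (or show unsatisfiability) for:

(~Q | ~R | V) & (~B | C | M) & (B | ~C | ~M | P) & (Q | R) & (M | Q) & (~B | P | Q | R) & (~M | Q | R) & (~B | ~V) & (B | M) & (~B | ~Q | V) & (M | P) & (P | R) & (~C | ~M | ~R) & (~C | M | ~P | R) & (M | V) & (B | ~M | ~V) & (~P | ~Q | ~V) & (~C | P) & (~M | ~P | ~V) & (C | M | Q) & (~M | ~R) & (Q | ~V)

R = False; V = False; C = False; B = False; P = True; M = True; Q = True

Set R = False.
  then (Q | R) forces Q = True.
  then (P | R) forces P = True.
  then (~P | ~Q | ~V) forces V = False.
  then (~B | ~Q | V) forces B = False.
  then (M | V) forces M = True.
Set C = False.
All clauses satisfied.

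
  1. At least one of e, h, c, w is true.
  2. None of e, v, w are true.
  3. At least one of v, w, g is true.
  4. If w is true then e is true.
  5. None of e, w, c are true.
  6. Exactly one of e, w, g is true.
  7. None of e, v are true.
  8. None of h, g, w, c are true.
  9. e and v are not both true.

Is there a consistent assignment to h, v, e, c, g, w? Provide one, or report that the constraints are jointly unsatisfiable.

The formula is unsatisfiable.

Case g = True:
  Constraint (8) is violated (g=T) — contradiction.
Case g = False:
  (2) forces e = False.
  (2) forces v = False.
  (2) forces w = False.
  Constraint (3) is violated (v=F, w=F, g=F) — contradiction.
Both cases fail — unsatisfiable.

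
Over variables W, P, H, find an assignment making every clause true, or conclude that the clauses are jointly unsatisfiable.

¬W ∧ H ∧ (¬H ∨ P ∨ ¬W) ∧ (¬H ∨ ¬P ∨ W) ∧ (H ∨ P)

W = False, P = False, H = True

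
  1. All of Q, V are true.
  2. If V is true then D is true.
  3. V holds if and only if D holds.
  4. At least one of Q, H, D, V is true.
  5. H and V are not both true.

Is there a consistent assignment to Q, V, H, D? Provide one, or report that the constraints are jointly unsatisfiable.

Q=T, V=T, H=F, D=T

  (1) {Q, V}: all 2 true ✓
  (2) V=T ⇒ D: T ✓
  (3) V=T, D=T — same ✓
  (4) {Q, H, D, V}: 3 true — at least one ✓
  (5) H=F, V=T — not both ✓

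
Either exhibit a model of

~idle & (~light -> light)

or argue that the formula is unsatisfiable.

light = True, idle = False

  ~idle = True
  ~light -> light = True
    ~light = False
Both conjuncts True, so the formula holds.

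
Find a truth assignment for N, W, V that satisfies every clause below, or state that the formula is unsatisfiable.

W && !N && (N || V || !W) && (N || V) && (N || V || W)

N = False, W = True, V = True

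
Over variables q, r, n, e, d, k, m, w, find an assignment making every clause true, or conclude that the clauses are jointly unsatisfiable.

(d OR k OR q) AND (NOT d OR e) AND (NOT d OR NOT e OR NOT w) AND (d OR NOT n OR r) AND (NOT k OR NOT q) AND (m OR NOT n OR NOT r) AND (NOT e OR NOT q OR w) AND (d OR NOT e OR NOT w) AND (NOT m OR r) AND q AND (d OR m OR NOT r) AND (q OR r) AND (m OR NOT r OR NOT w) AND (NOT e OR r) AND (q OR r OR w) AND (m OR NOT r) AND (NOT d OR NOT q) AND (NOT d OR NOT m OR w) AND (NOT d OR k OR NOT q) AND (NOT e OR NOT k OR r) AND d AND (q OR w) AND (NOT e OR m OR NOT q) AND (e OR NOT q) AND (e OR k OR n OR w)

Unsatisfiable

Case q = True:
  (NOT k OR NOT q) forces k = False.
  (NOT d OR NOT q) forces d = False.
  Clause (d) is falsified — contradiction.
Case q = False:
  Clause (q) is falsified — contradiction.
Both cases fail, so the formula is unsatisfiable.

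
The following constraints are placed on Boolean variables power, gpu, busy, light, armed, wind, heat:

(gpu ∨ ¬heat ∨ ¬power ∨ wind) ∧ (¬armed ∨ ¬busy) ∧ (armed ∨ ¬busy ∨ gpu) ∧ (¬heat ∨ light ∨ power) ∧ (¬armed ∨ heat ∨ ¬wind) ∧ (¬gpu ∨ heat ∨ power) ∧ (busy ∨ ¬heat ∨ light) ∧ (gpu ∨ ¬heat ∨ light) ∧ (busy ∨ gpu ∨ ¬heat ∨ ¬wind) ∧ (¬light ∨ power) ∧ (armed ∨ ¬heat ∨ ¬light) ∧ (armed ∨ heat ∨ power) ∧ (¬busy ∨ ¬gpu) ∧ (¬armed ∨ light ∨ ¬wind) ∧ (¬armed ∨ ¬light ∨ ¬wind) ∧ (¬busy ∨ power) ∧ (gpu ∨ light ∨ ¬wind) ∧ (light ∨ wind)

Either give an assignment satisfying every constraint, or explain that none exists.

Set power = True.
Set gpu = True.
  then (¬busy ∨ ¬gpu) forces busy = False.
Set light = False.
  then (busy ∨ ¬heat ∨ light) forces heat = False.
  then (light ∨ wind) forces wind = True.
  then (¬armed ∨ heat ∨ ¬wind) forces armed = False.
All clauses satisfied.

power=T, gpu=T, busy=F, light=F, armed=F, wind=T, heat=F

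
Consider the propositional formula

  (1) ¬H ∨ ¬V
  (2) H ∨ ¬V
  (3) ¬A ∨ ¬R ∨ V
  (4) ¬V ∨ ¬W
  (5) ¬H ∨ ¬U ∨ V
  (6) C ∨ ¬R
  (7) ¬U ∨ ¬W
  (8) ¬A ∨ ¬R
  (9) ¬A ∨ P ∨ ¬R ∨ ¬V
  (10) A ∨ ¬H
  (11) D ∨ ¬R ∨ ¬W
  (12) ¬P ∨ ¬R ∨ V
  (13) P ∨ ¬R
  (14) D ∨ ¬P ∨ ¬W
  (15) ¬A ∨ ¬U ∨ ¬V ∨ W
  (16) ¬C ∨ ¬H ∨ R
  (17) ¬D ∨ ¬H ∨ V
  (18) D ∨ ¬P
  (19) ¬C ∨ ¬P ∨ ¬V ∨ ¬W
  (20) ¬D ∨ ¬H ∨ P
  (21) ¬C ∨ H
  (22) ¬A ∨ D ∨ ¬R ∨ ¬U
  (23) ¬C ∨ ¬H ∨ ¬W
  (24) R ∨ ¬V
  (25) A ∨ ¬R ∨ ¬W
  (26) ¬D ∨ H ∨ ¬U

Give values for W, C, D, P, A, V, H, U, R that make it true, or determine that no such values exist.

Set W = True.
  then (¬V ∨ ¬W) forces V = False.
  then (¬U ∨ ¬W) forces U = False.
Try C = True:
  (¬C ∨ H) forces H = True.
  clause (¬C ∨ ¬H ∨ ¬W) is falsified — backtrack.
So C = False.
  then (C ∨ ¬R) forces R = False.
Set D = True.
  then (¬D ∨ ¬H ∨ V) forces H = False.
Set P = False.
Set A = False.
All clauses satisfied.

W=T, C=F, D=T, P=F, A=F, V=F, H=F, U=F, R=F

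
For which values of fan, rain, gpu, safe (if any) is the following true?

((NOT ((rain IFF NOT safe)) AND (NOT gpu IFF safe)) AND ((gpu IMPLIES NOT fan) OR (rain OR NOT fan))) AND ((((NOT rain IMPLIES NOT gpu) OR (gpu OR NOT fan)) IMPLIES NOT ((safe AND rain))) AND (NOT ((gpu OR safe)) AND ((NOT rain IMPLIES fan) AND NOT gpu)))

Case gpu = True: the conjunct NOT ((gpu OR safe)) becomes NOT ((True OR safe)) = False.
Case gpu = False: the formula simplifies to (NOT ((rain IFF NOT safe)) AND safe) AND (NOT ((safe AND rain)) AND (NOT safe AND (NOT rain IMPLIES fan))).
  safe = True: the conjunct NOT safe is False.
  safe = False: the conjunct safe is False.
Both cases fail — unsatisfiable.

UNSATISFIABLE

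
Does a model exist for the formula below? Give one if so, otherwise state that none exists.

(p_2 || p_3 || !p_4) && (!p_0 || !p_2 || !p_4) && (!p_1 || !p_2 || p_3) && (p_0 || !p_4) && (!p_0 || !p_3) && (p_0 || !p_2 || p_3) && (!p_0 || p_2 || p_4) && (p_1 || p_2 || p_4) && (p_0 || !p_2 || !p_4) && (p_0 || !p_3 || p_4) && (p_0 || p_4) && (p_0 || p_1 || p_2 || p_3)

p_0: True; p_1: False; p_2: True; p_3: False; p_4: False

Try p_0 = False:
  (p_0 || !p_4) forces p_4 = False.
  clause (p_0 || p_4) is falsified — backtrack.
So p_0 = True.
  then (!p_0 || !p_3) forces p_3 = False.
Set p_1 = False.
Try p_2 = False:
  (p_2 || p_3 || !p_4) forces p_4 = False.
  clause (!p_0 || p_2 || p_4) is falsified — backtrack.
So p_2 = True.
  then (!p_0 || !p_2 || !p_4) forces p_4 = False.
All clauses satisfied.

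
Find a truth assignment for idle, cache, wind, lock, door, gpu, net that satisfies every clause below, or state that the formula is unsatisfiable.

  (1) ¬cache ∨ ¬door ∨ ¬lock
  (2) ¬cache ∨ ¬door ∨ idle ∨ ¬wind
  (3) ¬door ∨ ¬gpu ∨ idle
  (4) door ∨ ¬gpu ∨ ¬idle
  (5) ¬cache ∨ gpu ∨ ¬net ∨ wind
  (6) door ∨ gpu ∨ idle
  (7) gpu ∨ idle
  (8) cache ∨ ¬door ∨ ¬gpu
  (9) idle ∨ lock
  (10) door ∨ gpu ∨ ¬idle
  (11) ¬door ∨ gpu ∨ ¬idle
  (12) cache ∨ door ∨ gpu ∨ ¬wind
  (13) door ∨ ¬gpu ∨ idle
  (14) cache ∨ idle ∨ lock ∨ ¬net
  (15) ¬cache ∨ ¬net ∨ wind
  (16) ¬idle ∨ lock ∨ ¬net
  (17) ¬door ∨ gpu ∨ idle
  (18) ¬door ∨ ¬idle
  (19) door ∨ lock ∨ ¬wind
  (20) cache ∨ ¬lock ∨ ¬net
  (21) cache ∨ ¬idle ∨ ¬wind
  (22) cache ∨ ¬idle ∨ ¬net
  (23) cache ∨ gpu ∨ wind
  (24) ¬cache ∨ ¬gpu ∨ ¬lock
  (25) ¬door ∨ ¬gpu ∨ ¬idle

The formula is unsatisfiable.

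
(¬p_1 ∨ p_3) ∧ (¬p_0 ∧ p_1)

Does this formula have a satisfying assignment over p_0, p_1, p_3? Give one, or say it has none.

p_0 = False; p_1 = True; p_3 = True

  ¬p_1 ∨ p_3 = True
    ¬p_1 = False
  ¬p_0 ∧ p_1 = True
    ¬p_0 = True
Both conjuncts True, so the formula holds.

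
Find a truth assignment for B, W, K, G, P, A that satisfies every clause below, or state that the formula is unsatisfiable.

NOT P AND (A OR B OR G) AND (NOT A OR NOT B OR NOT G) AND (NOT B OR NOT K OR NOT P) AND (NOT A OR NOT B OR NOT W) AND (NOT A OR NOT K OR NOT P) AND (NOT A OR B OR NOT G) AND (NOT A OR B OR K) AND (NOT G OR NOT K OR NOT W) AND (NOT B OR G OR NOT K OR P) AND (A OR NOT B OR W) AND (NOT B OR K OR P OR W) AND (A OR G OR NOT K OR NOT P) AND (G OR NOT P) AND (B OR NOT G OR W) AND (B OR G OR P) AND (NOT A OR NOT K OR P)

B = True, W = True, K = False, G = True, P = False, A = False

Unit clause (NOT P) forces P = False.
Set B = True.
Try W = False:
  (A OR NOT B OR W) forces A = True.
  (NOT A OR NOT B OR NOT G) forces G = False.
  (NOT B OR G OR NOT K OR P) forces K = False.
  clause (NOT B OR K OR P OR W) is falsified — backtrack.
So W = True.
  then (NOT A OR NOT B OR NOT W) forces A = False.
Set K = False.
Set G = True.
All clauses satisfied.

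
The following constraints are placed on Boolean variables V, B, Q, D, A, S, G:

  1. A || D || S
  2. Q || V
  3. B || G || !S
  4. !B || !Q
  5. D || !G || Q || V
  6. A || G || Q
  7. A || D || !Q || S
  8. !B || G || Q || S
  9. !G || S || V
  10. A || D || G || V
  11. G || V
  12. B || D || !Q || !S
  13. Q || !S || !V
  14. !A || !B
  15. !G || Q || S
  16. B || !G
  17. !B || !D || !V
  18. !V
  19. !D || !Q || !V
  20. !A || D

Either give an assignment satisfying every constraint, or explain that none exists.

Unsatisfiable

Case V = True:
  Clause (!V) is falsified — contradiction.
Case V = False:
  (Q || V) forces Q = True.
  (!B || !Q) forces B = False.
  (G || V) forces G = True.
  Clause (B || !G) is falsified — contradiction.
Both cases fail, so the formula is unsatisfiable.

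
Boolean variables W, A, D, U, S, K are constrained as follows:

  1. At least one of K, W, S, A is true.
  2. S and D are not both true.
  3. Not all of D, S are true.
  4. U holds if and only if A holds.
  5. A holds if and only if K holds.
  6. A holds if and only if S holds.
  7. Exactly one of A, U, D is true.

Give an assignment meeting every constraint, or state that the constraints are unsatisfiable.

W = True, A = False, D = True, U = False, S = False, K = False

  (1) {K, W, S, A}: 1 true — at least one ✓
  (2) S=F, D=T — not both ✓
  (3) {D, S}: 1/2 true — not all ✓
  (4) U=F, A=F — same ✓
  (5) A=F, K=F — same ✓
  (6) A=F, S=F — same ✓
  (7) {A, U, D}: 1 true — exactly one ✓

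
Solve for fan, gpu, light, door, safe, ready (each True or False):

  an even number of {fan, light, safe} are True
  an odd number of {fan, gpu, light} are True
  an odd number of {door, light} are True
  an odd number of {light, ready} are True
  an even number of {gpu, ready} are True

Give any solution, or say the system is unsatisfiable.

fan: False, gpu: True, light: False, door: True, safe: False, ready: True

{fan, light, safe}: 0 true → even ✓
{fan, gpu, light}: 1 true → odd ✓
{door, light}: 1 true → odd ✓
{light, ready}: 1 true → odd ✓
{gpu, ready}: 2 true → even ✓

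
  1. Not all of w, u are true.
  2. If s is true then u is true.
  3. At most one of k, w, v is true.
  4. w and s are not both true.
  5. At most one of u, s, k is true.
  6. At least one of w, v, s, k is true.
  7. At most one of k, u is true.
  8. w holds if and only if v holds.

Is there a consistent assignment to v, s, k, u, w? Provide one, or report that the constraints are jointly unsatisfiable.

v = False, s = False, k = True, u = False, w = False

  (1) {w, u}: 0/2 true — not all ✓
  (2) s=F ⇒ u: vacuous ✓
  (3) {k, w, v}: 1 true — at most one ✓
  (4) w=F, s=F — not both ✓
  (5) {u, s, k}: 1 true — at most one ✓
  (6) {w, v, s, k}: 1 true — at least one ✓
  (7) {k, u}: 1 true — at most one ✓
  (8) w=F, v=F — same ✓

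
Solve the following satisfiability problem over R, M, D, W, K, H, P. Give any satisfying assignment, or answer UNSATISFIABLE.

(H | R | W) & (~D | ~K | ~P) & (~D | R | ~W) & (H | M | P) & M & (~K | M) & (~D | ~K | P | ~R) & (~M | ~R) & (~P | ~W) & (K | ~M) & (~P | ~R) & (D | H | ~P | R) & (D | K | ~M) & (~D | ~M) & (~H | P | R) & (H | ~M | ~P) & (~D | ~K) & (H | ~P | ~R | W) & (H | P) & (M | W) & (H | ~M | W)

R: False, M: True, D: False, W: False, K: True, H: True, P: True

Unit clause (M) forces M = True.
In (~M | ~R) only ~R is left, so R = False.
In (K | ~M) only K is left, so K = True.
In (~D | ~M) only ~D is left, so D = False.
Set W = False.
  then (H | R | W) forces H = True.
  then (~H | P | R) forces P = True.
All clauses satisfied.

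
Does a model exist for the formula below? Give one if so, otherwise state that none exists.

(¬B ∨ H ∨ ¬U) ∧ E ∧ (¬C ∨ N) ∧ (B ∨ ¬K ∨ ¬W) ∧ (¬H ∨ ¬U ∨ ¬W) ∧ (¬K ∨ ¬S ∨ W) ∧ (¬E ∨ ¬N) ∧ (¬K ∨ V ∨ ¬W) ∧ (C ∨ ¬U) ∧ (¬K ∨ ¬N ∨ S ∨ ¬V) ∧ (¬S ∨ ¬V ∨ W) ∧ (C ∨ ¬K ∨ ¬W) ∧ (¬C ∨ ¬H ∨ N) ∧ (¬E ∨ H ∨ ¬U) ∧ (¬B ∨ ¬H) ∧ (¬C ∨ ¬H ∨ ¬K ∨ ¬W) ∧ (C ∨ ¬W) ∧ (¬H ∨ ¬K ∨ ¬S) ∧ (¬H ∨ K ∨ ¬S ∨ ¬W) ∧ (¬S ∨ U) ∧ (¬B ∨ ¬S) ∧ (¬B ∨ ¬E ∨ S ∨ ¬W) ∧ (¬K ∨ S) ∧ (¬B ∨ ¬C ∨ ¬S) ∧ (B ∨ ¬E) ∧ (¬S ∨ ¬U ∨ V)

N = False, B = True, K = False, W = False, H = False, E = True, V = False, U = False, S = False, C = False

Unit clause (E) forces E = True.
In (¬E ∨ ¬N) only ¬N is left, so N = False.
In (B ∨ ¬E) only B is left, so B = True.
In (¬C ∨ N) only ¬C is left, so C = False.
In (C ∨ ¬U) only ¬U is left, so U = False.
In (¬B ∨ ¬H) only ¬H is left, so H = False.
In (C ∨ ¬W) only ¬W is left, so W = False.
In (¬S ∨ U) only ¬S is left, so S = False.
In (¬K ∨ S) only ¬K is left, so K = False.
Set V = False.
All clauses satisfied.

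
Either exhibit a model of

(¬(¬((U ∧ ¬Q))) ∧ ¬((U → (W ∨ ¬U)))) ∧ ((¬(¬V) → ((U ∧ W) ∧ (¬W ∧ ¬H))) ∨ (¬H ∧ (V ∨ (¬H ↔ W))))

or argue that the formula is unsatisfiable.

H = False; V = False; U = True; Q = False; W = False

  ¬(¬((U ∧ ¬Q))) ∧ ¬((U → (W ∨ ¬U))) = True
    ¬(¬((U ∧ ¬Q))) = True
      ¬((U ∧ ¬Q)) = False
        U ∧ ¬Q = True
          ¬Q = True
    ¬((U → (W ∨ ¬U))) = True
      U → (W ∨ ¬U) = False
        W ∨ ¬U = False
          ¬U = False
  (¬(¬V) → ((U ∧ W) ∧ (¬W ∧ ¬H))) ∨ (¬H ∧ (V ∨ (¬H ↔ W))) = True
    ¬(¬V) → ((U ∧ W) ∧ (¬W ∧ ¬H)) = True
      ¬(¬V) = False
        ¬V = True
      (U ∧ W) ∧ (¬W ∧ ¬H) = False
        U ∧ W = False
        ¬W ∧ ¬H = True
          ¬W = True
          ¬H = True
    ¬H ∧ (V ∨ (¬H ↔ W)) = False
      ¬H = True
      V ∨ (¬H ↔ W) = False
        ¬H ↔ W = False
          ¬H = True
Both conjuncts True, so the formula holds.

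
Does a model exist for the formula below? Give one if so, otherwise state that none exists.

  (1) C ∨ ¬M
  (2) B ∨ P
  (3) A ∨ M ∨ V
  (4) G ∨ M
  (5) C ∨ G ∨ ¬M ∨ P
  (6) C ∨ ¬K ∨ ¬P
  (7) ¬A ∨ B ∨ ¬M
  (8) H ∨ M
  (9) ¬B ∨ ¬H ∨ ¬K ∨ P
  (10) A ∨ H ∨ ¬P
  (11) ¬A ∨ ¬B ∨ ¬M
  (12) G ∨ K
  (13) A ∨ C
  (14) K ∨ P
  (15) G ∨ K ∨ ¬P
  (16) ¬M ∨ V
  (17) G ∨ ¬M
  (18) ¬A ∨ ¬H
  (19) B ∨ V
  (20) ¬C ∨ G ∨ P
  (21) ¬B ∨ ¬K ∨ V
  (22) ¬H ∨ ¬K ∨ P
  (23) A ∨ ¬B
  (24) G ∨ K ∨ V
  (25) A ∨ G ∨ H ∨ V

B = False, M = True, A = False, G = True, V = True, C = True, P = True, H = True, K = True

Set B = False.
  then (B ∨ P) forces P = True.
  then (B ∨ V) forces V = True.
Set M = True.
  then (C ∨ ¬M) forces C = True.
  then (¬A ∨ B ∨ ¬M) forces A = False.
  then (A ∨ H ∨ ¬P) forces H = True.
  then (G ∨ ¬M) forces G = True.
Set K = True.
All clauses satisfied.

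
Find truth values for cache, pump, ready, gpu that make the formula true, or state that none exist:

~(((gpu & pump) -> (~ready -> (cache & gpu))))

cache = False, pump = True, ready = False, gpu = True

  ~(((gpu & pump) -> (~ready -> (cache & gpu)))) = True
    (gpu & pump) -> (~ready -> (cache & gpu)) = False
      gpu & pump = True
      ~ready -> (cache & gpu) = False
        ~ready = True
        cache & gpu = False
The formula evaluates to True.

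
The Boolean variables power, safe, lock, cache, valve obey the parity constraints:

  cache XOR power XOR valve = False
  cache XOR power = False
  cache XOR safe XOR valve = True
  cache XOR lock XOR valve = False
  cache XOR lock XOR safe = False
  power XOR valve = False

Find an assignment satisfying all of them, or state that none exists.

Adding constraints 1, 3, 4, 5, 6 mod 2: every variable appears an even number of times on the left, so the left side is 0.
But the right sides sum to 1 (mod 2). 0 ≠ 1 — the system is inconsistent.

UNSATISFIABLE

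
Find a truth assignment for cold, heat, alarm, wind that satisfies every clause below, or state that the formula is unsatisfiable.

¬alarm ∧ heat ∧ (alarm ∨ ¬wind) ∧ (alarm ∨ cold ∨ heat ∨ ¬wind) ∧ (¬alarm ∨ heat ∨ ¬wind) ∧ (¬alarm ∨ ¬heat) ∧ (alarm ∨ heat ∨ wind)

Unit clause (¬alarm) forces alarm = False.
Unit clause (heat) forces heat = True.
In (alarm ∨ ¬wind) only ¬wind is left, so wind = False.
Set cold = True.
Check each clause:
  (¬alarm): ¬alarm holds.
  (heat): heat holds.
  (alarm ∨ ¬wind): ¬wind holds.
  (alarm ∨ cold ∨ heat ∨ ¬wind): cold holds.
  (¬alarm ∨ heat ∨ ¬wind): ¬alarm holds.
  (¬alarm ∨ ¬heat): ¬alarm holds.
  (alarm ∨ heat ∨ wind): heat holds.
All clauses satisfied.

cold = True; heat = True; alarm = False; wind = False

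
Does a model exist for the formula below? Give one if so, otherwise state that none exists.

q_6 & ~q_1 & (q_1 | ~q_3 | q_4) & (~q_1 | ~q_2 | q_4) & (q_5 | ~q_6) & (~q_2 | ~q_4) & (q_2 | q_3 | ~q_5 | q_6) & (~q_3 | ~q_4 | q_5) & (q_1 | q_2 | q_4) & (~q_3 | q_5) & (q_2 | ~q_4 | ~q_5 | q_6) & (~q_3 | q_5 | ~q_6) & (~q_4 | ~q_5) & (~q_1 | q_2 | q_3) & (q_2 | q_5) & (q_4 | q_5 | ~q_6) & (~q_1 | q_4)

q_1 = False, q_2 = True, q_3 = False, q_4 = False, q_5 = True, q_6 = True

Unit clause (q_6) forces q_6 = True.
Unit clause (~q_1) forces q_1 = False.
In (q_5 | ~q_6) only q_5 is left, so q_5 = True.
In (~q_4 | ~q_5) only ~q_4 is left, so q_4 = False.
In (q_1 | ~q_3 | q_4) only ~q_3 is left, so q_3 = False.
In (q_1 | q_2 | q_4) only q_2 is left, so q_2 = True.
All clauses satisfied.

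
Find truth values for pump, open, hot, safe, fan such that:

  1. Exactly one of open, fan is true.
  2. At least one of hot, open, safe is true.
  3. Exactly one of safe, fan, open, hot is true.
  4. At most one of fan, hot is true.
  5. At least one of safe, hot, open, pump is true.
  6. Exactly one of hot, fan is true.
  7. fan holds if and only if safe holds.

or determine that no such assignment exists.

Unsatisfiable — no assignment works.

Case safe = True:
  (3) with safe=T forces fan = False.
  Constraint (7) is violated (fan=F, safe=T) — contradiction.
Case safe = False:
  (7) with safe=F forces fan = False.
  (1) with fan=F forces open = True.
  (3) with open=T forces hot = False.
  Constraint (6) is violated (hot=F, fan=F) — contradiction.
Both cases fail — unsatisfiable.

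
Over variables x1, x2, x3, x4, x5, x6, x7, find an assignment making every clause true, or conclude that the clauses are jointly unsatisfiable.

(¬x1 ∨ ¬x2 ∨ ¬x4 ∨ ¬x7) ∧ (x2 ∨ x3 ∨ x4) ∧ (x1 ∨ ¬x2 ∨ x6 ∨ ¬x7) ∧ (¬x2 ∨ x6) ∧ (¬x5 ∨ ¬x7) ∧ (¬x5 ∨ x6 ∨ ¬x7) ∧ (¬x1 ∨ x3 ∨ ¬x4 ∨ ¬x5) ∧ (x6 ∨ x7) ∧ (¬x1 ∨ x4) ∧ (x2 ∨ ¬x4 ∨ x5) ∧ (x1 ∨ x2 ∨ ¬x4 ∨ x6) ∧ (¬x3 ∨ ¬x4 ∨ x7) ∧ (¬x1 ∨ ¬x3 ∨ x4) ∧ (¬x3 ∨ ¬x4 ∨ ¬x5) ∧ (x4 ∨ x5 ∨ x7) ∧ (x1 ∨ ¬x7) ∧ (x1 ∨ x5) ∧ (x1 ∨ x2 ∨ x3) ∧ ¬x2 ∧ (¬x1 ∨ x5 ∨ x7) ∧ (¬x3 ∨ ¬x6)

No satisfying assignment exists.

Case x5 = True:
  (¬x5 ∨ ¬x7) forces x7 = False.
  (x6 ∨ x7) forces x6 = True.
  (¬x2) forces x2 = False.
  (¬x3 ∨ ¬x6) forces x3 = False.
  (x2 ∨ x3 ∨ x4) forces x4 = True.
  (¬x1 ∨ x3 ∨ ¬x4 ∨ ¬x5) forces x1 = False.
  Clause (x1 ∨ x2 ∨ x3) is falsified — contradiction.
Case x5 = False:
  (x1 ∨ x5) forces x1 = True.
  (¬x1 ∨ x4) forces x4 = True.
  (x2 ∨ ¬x4 ∨ x5) forces x2 = True.
  Clause (¬x2) is falsified — contradiction.
Both cases fail, so the formula is unsatisfiable.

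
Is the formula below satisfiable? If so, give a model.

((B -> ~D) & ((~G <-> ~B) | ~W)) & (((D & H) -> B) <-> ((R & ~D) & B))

G=T, H=T, R=T, D=F, B=T, W=T

  (B -> ~D) & ((~G <-> ~B) | ~W) = True
    B -> ~D = True
      ~D = True
    (~G <-> ~B) | ~W = True
      ~G <-> ~B = True
        ~G = False
        ~B = False
      ~W = False
  ((D & H) -> B) <-> ((R & ~D) & B) = True
    (D & H) -> B = True
      D & H = False
    (R & ~D) & B = True
      R & ~D = True
        ~D = True
Both conjuncts True, so the formula holds.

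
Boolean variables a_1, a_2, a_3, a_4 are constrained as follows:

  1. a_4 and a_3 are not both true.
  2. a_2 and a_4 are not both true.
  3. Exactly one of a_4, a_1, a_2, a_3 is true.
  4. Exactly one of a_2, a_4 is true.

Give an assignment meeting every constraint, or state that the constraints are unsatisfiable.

a_1 = False, a_2 = True, a_3 = False, a_4 = False

  (1) a_4=F, a_3=F — not both ✓
  (2) a_2=T, a_4=F — not both ✓
  (3) {a_4, a_1, a_2, a_3}: 1 true — exactly one ✓
  (4) {a_2, a_4}: 1 true — exactly one ✓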